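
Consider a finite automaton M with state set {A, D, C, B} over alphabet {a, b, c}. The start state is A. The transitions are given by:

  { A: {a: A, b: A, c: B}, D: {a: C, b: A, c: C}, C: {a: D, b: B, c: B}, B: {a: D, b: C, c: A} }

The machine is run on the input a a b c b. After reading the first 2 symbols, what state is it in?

A

start at A
read 'a': A → A
read 'a': A → A
After 2 symbols: A.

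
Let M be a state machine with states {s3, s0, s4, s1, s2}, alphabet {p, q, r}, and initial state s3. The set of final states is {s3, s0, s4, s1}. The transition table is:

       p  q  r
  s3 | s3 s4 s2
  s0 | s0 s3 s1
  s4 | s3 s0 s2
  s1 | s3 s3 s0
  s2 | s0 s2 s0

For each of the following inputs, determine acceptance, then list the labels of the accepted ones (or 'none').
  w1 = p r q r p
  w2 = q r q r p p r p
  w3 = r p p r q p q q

w1:
  start at s3
  read 'p': s3 → s3
  read 'r': s3 → s2
  read 'q': s2 → s2
  read 'r': s2 → s0
  read 'p': s0 → s0
  end s0, accepted
w2:
  start at s3
  read 'q': s3 → s4
  read 'r': s4 → s2
  read 'q': s2 → s2
  read 'r': s2 → s0
  read 'p': s0 → s0
  read 'p': s0 → s0
  read 'r': s0 → s1
  read 'p': s1 → s3
  end s3, accepted
w3:
  start at s3
  read 'r': s3 → s2
  read 'p': s2 → s0
  read 'p': s0 → s0
  read 'r': s0 → s1
  read 'q': s1 → s3
  read 'p': s3 → s3
  read 'q': s3 → s4
  read 'q': s4 → s0
  end s0, accepted

w1, w2, w3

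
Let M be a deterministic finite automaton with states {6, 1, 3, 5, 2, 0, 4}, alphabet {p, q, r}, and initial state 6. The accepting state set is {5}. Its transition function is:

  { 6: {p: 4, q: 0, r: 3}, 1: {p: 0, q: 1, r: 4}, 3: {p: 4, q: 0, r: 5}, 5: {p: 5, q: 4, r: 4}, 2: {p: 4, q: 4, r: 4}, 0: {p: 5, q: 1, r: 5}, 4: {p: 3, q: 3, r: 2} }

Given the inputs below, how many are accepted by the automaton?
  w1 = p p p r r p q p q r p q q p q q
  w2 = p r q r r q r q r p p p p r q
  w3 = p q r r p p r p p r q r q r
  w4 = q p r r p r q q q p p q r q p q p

1

w1: 6 → 4 → 3 → 4 → 2 → 4 → 3 → 0 → 5 → 4 → 2 → 4 → 3 → 0 → 5 → 4 → 3  → end 3, rejected
w2: 6 → 4 → 2 → 4 → 2 → 4 → 3 → 5 → 4 → 2 → 4 → 3 → 4 → 3 → 5 → 4  → end 4, rejected
w3: 6 → 4 → 3 → 5 → 4 → 3 → 4 → 2 → 4 → 3 → 5 → 4 → 2 → 4 → 2  → end 2, rejected
w4: 6 → 0 → 5 → 4 → 2 → 4 → 2 → 4 → 3 → 0 → 5 → 5 → 4 → 2 → 4 → 3 → 0 → 5  → end 5, accepted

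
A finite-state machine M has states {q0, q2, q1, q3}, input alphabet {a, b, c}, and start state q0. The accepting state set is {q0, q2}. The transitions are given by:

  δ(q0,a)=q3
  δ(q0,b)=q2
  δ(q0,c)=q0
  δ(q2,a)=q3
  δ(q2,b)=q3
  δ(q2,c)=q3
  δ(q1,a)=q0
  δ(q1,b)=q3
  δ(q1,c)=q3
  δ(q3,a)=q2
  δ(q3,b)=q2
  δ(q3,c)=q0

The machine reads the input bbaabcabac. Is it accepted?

No

Trace: q0 -b-> q2 -b-> q3 -a-> q2 -a-> q3 -b-> q2 -c-> q3 -a-> q2 -b-> q3 -a-> q2 -c-> q3
End state q3 is not accepting.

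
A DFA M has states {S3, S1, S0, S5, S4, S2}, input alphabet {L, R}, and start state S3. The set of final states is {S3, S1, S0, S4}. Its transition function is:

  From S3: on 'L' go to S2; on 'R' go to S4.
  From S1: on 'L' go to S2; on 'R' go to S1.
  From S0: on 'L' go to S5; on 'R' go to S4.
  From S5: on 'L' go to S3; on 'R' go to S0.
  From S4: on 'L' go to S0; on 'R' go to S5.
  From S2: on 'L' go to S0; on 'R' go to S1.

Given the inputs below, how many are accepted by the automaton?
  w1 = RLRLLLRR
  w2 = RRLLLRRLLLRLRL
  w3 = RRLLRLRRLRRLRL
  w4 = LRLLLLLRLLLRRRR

2

w1: Trace: S3 -R-> S4 -L-> S0 -R-> S4 -L-> S0 -L-> S5 -L-> S3 -R-> S4 -R-> S5  → end S5, rejected
w2: Trace: S3 -R-> S4 -R-> S5 -L-> S3 -L-> S2 -L-> S0 -R-> S4 -R-> S5 -L-> S3 -L-> S2 -L-> S0 -R-> S4 -L-> S0 -R-> S4 -L-> S0  → end S0, accepted
w3: Trace: S3 -R-> S4 -R-> S5 -L-> S3 -L-> S2 -R-> S1 -L-> S2 -R-> S1 -R-> S1 -L-> S2 -R-> S1 -R-> S1 -L-> S2 -R-> S1 -L-> S2  → end S2, rejected
w4: Trace: S3 -L-> S2 -R-> S1 -L-> S2 -L-> S0 -L-> S5 -L-> S3 -L-> S2 -R-> S1 -L-> S2 -L-> S0 -L-> S5 -R-> S0 -R-> S4 -R-> S5 -R-> S0  → end S0, accepted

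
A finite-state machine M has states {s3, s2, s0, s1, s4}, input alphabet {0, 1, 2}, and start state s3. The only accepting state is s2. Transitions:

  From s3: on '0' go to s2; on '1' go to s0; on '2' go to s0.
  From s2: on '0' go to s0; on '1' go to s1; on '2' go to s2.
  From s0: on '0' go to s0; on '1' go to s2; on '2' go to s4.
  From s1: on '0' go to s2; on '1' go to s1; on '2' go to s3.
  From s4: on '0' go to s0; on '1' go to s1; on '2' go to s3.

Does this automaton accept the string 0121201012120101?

No

Trace: s3 -0-> s2 -1-> s1 -2-> s3 -1-> s0 -2-> s4 -0-> s0 -1-> s2 -0-> s0 -1-> s2 -2-> s2 -1-> s1 -2-> s3 -0-> s2 -1-> s1 -0-> s2 -1-> s1
End state s1 is not accepting.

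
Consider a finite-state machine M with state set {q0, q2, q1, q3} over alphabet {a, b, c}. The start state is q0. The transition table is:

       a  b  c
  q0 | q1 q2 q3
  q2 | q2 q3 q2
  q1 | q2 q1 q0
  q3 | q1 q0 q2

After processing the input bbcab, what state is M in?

q3

q0 → q2 → q3 → q2 → q2 → q3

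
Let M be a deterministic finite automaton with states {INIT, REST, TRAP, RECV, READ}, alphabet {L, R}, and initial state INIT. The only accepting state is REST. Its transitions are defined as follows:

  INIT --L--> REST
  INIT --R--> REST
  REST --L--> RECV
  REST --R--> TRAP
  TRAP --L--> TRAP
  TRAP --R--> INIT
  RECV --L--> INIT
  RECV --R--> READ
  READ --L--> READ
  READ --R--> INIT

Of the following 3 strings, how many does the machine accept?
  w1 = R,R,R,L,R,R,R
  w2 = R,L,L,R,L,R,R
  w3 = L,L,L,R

2

w1: INIT → REST → TRAP → INIT → REST → TRAP → INIT → REST  → end REST, accepted
w2: INIT → REST → RECV → INIT → REST → RECV → READ → INIT  → end INIT, rejected
w3: INIT → REST → RECV → INIT → REST  → end REST, accepted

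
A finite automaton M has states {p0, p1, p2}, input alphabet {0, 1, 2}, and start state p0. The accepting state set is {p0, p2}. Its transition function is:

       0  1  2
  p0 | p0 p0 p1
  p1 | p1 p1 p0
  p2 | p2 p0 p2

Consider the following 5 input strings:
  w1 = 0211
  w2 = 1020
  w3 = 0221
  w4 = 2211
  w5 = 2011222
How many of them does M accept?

w1:
  start at p0
  read '0': p0 → p0
  read '2': p0 → p1
  read '1': p1 → p1
  read '1': p1 → p1
  end p1, rejected
w2:
  start at p0
  read '1': p0 → p0
  read '0': p0 → p0
  read '2': p0 → p1
  read '0': p1 → p1
  end p1, rejected
w3:
  start at p0
  read '0': p0 → p0
  read '2': p0 → p1
  read '2': p1 → p0
  read '1': p0 → p0
  end p0, accepted
w4:
  start at p0
  read '2': p0 → p1
  read '2': p1 → p0
  read '1': p0 → p0
  read '1': p0 → p0
  end p0, accepted
w5:
  start at p0
  read '2': p0 → p1
  read '0': p1 → p1
  read '1': p1 → p1
  read '1': p1 → p1
  read '2': p1 → p0
  read '2': p0 → p1
  read '2': p1 → p0
  end p0, accepted

3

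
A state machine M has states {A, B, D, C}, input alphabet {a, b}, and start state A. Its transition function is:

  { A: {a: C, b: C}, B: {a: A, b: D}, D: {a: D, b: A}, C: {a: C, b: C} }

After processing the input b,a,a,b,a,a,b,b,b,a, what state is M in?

C

A → C → C → C → C → C → C → C → C → C → C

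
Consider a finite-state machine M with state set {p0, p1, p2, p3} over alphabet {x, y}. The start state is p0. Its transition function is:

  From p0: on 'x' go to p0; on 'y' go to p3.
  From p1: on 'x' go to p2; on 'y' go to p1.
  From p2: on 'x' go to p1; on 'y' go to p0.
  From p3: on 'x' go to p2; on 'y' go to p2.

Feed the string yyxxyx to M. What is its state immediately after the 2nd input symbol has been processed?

Trace: p0 -y-> p3 -y-> p2
After 2 symbols: p2.

p2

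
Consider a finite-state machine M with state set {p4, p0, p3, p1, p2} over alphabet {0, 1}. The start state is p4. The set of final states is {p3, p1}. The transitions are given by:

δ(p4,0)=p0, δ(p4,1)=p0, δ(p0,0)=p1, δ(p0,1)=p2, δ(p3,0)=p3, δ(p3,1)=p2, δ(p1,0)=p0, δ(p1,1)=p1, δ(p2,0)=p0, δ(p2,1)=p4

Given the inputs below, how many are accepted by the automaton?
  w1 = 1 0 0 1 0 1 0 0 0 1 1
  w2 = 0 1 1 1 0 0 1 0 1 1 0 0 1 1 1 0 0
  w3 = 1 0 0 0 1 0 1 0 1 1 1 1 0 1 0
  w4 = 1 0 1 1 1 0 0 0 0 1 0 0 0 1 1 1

w1: Trace: p4 -1-> p0 -0-> p1 -0-> p0 -1-> p2 -0-> p0 -1-> p2 -0-> p0 -0-> p1 -0-> p0 -1-> p2 -1-> p4  → end p4, rejected
w2: Trace: p4 -0-> p0 -1-> p2 -1-> p4 -1-> p0 -0-> p1 -0-> p0 -1-> p2 -0-> p0 -1-> p2 -1-> p4 -0-> p0 -0-> p1 -1-> p1 -1-> p1 -1-> p1 -0-> p0 -0-> p1  → end p1, accepted
w3: Trace: p4 -1-> p0 -0-> p1 -0-> p0 -0-> p1 -1-> p1 -0-> p0 -1-> p2 -0-> p0 -1-> p2 -1-> p4 -1-> p0 -1-> p2 -0-> p0 -1-> p2 -0-> p0  → end p0, rejected
w4: Trace: p4 -1-> p0 -0-> p1 -1-> p1 -1-> p1 -1-> p1 -0-> p0 -0-> p1 -0-> p0 -0-> p1 -1-> p1 -0-> p0 -0-> p1 -0-> p0 -1-> p2 -1-> p4 -1-> p0  → end p0, rejected

1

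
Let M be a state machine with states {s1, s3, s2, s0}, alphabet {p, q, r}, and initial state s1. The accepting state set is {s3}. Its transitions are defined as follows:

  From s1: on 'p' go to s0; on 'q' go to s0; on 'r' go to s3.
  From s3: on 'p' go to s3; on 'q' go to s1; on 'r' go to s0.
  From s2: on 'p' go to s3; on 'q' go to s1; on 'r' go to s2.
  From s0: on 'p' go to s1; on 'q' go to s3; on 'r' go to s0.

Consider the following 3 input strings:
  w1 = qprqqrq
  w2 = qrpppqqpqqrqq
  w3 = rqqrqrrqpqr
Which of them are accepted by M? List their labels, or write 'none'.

w1, w3

w1: Trace: s1 -q-> s0 -p-> s1 -r-> s3 -q-> s1 -q-> s0 -r-> s0 -q-> s3  → end s3, accepted
w2: Trace: s1 -q-> s0 -r-> s0 -p-> s1 -p-> s0 -p-> s1 -q-> s0 -q-> s3 -p-> s3 -q-> s1 -q-> s0 -r-> s0 -q-> s3 -q-> s1  → end s1, rejected
w3: Trace: s1 -r-> s3 -q-> s1 -q-> s0 -r-> s0 -q-> s3 -r-> s0 -r-> s0 -q-> s3 -p-> s3 -q-> s1 -r-> s3  → end s3, accepted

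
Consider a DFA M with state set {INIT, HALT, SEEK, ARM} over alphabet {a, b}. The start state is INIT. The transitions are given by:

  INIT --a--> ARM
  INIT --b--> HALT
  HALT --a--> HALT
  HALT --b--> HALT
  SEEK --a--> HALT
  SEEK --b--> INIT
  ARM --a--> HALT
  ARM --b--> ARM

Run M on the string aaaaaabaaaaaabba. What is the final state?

HALT

Trace: INIT -a-> ARM -a-> HALT -a-> HALT -a-> HALT -a-> HALT -a-> HALT -b-> HALT -a-> HALT -a-> HALT -a-> HALT -a-> HALT -a-> HALT -a-> HALT -b-> HALT -b-> HALT -a-> HALT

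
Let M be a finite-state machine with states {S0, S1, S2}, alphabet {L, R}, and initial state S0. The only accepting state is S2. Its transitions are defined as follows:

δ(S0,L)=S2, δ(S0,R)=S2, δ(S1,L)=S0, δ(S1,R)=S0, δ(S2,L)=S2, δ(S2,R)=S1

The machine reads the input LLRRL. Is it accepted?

Trace: S0 -L-> S2 -L-> S2 -R-> S1 -R-> S0 -L-> S2
End state S2 is accepting.

Yes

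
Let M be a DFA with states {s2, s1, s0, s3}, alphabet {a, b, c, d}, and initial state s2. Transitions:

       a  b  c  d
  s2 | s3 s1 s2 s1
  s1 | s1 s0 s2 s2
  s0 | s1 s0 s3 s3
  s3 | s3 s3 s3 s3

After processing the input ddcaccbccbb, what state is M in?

s2 → s1 → s2 → s2 → s3 → s3 → s3 → s3 → s3 → s3 → s3 → s3

s3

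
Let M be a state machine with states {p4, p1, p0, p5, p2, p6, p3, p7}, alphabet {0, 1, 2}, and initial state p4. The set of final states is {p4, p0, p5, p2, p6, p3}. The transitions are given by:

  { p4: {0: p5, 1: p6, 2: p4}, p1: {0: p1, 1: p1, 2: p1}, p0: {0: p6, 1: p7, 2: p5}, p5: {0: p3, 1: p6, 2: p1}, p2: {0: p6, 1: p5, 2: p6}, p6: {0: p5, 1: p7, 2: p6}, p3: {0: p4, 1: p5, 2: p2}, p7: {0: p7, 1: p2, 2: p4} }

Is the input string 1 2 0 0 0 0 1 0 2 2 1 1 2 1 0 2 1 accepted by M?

Trace: p4 -1-> p6 -2-> p6 -0-> p5 -0-> p3 -0-> p4 -0-> p5 -1-> p6 -0-> p5 -2-> p1 -2-> p1 -1-> p1 -1-> p1 -2-> p1 -1-> p1 -0-> p1 -2-> p1 -1-> p1
End state p1 is not accepting.

No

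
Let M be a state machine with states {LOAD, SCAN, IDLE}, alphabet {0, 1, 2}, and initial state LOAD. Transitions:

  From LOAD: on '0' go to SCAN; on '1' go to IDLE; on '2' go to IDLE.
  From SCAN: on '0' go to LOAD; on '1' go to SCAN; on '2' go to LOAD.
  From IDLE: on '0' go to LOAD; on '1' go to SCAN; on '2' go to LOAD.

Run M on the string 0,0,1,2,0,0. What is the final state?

Trace: LOAD -0-> SCAN -0-> LOAD -1-> IDLE -2-> LOAD -0-> SCAN -0-> LOAD

LOAD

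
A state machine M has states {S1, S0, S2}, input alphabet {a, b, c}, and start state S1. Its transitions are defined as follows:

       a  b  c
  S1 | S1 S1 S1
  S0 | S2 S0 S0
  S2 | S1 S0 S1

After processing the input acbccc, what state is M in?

Trace: S1 -a-> S1 -c-> S1 -b-> S1 -c-> S1 -c-> S1 -c-> S1

S1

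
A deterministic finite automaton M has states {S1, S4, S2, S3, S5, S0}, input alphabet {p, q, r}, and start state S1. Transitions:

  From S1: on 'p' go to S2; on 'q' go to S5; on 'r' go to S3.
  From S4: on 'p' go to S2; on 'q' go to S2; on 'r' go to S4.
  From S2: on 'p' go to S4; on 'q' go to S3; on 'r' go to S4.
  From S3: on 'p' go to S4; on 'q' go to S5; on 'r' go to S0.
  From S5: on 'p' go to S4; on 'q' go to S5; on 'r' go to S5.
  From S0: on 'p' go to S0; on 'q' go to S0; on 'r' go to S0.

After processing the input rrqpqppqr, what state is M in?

Trace: S1 -r-> S3 -r-> S0 -q-> S0 -p-> S0 -q-> S0 -p-> S0 -p-> S0 -q-> S0 -r-> S0

S0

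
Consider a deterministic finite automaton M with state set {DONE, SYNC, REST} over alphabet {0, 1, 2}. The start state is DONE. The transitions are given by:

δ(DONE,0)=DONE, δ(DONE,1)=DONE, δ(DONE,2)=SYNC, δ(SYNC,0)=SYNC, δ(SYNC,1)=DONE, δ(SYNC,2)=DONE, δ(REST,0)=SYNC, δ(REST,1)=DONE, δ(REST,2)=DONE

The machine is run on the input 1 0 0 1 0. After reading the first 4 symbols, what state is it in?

DONE

Trace: DONE -1-> DONE -0-> DONE -0-> DONE -1-> DONE
After 4 symbols: DONE.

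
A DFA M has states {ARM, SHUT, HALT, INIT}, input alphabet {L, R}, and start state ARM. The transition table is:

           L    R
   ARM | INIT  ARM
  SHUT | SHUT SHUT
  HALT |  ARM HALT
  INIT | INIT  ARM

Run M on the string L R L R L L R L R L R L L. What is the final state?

INIT

ARM → INIT → ARM → INIT → ARM → INIT → INIT → ARM → INIT → ARM → INIT → ARM → INIT → INIT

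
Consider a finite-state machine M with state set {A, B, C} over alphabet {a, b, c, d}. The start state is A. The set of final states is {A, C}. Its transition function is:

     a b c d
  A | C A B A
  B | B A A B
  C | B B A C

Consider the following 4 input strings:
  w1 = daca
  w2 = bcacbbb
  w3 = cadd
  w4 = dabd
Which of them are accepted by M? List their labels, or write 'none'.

w1, w2

w1:
  start at A
  read 'd': A → A
  read 'a': A → C
  read 'c': C → A
  read 'a': A → C
  end C, accepted
w2:
  start at A
  read 'b': A → A
  read 'c': A → B
  read 'a': B → B
  read 'c': B → A
  read 'b': A → A
  read 'b': A → A
  read 'b': A → A
  end A, accepted
w3:
  start at A
  read 'c': A → B
  read 'a': B → B
  read 'd': B → B
  read 'd': B → B
  end B, rejected
w4:
  start at A
  read 'd': A → A
  read 'a': A → C
  read 'b': C → B
  read 'd': B → B
  end B, rejected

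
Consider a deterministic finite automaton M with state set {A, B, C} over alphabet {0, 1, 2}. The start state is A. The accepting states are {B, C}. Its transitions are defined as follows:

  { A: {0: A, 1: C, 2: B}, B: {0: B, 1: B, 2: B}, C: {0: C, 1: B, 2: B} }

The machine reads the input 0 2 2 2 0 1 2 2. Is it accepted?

start at A
read '0': A → A
read '2': A → B
read '2': B → B
read '2': B → B
read '0': B → B
read '1': B → B
read '2': B → B
read '2': B → B
End state B is accepting.

Yes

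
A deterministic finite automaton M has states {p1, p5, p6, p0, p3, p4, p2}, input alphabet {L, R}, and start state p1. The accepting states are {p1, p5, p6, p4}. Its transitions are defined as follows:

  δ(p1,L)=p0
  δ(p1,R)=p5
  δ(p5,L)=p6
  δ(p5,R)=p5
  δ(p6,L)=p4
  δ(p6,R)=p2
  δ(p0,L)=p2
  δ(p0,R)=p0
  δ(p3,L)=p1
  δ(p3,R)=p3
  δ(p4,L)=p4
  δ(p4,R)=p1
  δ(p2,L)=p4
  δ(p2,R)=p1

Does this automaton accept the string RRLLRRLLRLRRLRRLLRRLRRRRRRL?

Trace: p1 -R-> p5 -R-> p5 -L-> p6 -L-> p4 -R-> p1 -R-> p5 -L-> p6 -L-> p4 -R-> p1 -L-> p0 -R-> p0 -R-> p0 -L-> p2 -R-> p1 -R-> p5 -L-> p6 -L-> p4 -R-> p1 -R-> p5 -L-> p6 -R-> p2 -R-> p1 -R-> p5 -R-> p5 -R-> p5 -R-> p5 -L-> p6
End state p6 is accepting.

Yes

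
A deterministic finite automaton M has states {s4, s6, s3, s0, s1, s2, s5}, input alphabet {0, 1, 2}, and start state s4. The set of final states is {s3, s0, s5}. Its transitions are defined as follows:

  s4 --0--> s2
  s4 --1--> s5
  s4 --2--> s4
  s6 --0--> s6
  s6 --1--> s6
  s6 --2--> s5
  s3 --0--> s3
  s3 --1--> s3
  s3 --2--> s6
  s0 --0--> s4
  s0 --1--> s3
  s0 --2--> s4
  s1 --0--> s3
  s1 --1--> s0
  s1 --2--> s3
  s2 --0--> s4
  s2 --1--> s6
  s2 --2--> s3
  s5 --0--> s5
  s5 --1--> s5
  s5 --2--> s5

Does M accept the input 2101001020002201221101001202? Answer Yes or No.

start at s4
read '2': s4 → s4
read '1': s4 → s5
read '0': s5 → s5
read '1': s5 → s5
read '0': s5 → s5
read '0': s5 → s5
read '1': s5 → s5
read '0': s5 → s5
read '2': s5 → s5
read '0': s5 → s5
read '0': s5 → s5
read '0': s5 → s5
read '2': s5 → s5
read '2': s5 → s5
read '0': s5 → s5
read '1': s5 → s5
read '2': s5 → s5
read '2': s5 → s5
read '1': s5 → s5
read '1': s5 → s5
read '0': s5 → s5
read '1': s5 → s5
read '0': s5 → s5
read '0': s5 → s5
read '1': s5 → s5
read '2': s5 → s5
read '0': s5 → s5
read '2': s5 → s5
End state s5 is accepting.

Yes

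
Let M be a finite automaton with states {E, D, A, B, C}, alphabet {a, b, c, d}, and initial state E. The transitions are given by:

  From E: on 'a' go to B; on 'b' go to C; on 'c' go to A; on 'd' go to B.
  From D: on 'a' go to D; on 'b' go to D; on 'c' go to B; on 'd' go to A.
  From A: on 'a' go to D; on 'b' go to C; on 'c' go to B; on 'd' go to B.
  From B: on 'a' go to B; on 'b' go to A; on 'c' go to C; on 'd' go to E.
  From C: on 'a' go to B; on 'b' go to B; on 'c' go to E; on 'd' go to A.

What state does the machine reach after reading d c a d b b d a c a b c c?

start at E
read 'd': E → B
read 'c': B → C
read 'a': C → B
read 'd': B → E
read 'b': E → C
read 'b': C → B
read 'd': B → E
read 'a': E → B
read 'c': B → C
read 'a': C → B
read 'b': B → A
read 'c': A → B
read 'c': B → C

C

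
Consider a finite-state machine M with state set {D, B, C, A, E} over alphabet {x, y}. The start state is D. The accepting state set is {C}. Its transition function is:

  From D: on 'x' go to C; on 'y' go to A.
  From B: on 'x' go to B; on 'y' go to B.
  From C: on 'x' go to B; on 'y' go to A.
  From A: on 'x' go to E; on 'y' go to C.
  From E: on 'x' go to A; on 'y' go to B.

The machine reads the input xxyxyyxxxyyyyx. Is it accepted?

D → C → B → B → B → B → B → B → B → B → B → B → B → B → B
End state B is not accepting.

No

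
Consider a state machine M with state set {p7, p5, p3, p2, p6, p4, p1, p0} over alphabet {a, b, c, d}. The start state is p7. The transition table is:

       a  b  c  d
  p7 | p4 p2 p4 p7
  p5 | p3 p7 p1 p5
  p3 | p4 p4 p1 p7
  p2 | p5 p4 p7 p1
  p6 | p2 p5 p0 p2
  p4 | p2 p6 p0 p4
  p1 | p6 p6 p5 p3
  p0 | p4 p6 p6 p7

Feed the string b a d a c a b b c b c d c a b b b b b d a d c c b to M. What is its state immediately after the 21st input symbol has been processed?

p6

Trace: p7 -b-> p2 -a-> p5 -d-> p5 -a-> p3 -c-> p1 -a-> p6 -b-> p5 -b-> p7 -c-> p4 -b-> p6 -c-> p0 -d-> p7 -c-> p4 -a-> p2 -b-> p4 -b-> p6 -b-> p5 -b-> p7 -b-> p2 -d-> p1 -a-> p6
After 21 symbols: p6.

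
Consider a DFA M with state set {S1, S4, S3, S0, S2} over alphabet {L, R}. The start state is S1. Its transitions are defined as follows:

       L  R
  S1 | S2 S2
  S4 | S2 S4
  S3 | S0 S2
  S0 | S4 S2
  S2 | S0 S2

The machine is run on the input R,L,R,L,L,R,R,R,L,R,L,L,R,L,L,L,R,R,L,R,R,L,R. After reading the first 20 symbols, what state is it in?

S2

start at S1
read 'R': S1 → S2
read 'L': S2 → S0
read 'R': S0 → S2
read 'L': S2 → S0
read 'L': S0 → S4
read 'R': S4 → S4
read 'R': S4 → S4
read 'R': S4 → S4
read 'L': S4 → S2
read 'R': S2 → S2
read 'L': S2 → S0
read 'L': S0 → S4
read 'R': S4 → S4
read 'L': S4 → S2
read 'L': S2 → S0
read 'L': S0 → S4
read 'R': S4 → S4
read 'R': S4 → S4
read 'L': S4 → S2
read 'R': S2 → S2
After 20 symbols: S2.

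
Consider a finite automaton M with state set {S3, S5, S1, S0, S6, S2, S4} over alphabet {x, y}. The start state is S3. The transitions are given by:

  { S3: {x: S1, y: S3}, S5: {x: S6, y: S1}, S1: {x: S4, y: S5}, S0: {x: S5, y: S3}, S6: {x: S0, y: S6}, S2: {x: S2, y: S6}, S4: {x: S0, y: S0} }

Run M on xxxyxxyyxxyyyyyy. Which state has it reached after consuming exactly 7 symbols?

S0

start at S3
read 'x': S3 → S1
read 'x': S1 → S4
read 'x': S4 → S0
read 'y': S0 → S3
read 'x': S3 → S1
read 'x': S1 → S4
read 'y': S4 → S0
After 7 symbols: S0.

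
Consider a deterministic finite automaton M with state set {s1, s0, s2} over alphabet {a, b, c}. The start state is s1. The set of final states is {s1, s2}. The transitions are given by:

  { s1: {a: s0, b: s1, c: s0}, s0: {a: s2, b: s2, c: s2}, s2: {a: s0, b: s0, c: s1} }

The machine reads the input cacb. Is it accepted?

Yes

start at s1
read 'c': s1 → s0
read 'a': s0 → s2
read 'c': s2 → s1
read 'b': s1 → s1
End state s1 is accepting.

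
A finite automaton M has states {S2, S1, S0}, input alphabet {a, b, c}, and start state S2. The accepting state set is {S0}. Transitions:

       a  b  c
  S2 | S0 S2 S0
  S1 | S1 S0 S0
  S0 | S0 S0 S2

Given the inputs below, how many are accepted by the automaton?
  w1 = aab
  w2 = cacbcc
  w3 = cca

2

w1: Trace: S2 -a-> S0 -a-> S0 -b-> S0  → end S0, accepted
w2: Trace: S2 -c-> S0 -a-> S0 -c-> S2 -b-> S2 -c-> S0 -c-> S2  → end S2, rejected
w3: Trace: S2 -c-> S0 -c-> S2 -a-> S0  → end S0, accepted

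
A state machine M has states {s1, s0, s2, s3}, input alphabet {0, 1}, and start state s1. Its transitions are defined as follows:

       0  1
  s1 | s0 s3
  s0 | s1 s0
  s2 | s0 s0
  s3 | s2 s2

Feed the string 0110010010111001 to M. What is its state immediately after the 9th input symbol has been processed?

s0

s1 → s0 → s0 → s0 → s1 → s0 → s0 → s1 → s0 → s0
After 9 symbols: s0.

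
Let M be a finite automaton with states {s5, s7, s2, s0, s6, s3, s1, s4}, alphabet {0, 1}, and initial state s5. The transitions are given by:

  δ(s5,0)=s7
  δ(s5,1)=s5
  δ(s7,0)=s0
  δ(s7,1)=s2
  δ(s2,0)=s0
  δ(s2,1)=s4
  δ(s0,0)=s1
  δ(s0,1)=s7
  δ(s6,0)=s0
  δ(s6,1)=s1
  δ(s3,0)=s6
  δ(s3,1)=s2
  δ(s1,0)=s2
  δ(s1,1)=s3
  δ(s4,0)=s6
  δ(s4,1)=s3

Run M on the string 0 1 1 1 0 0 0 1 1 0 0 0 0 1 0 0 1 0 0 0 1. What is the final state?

s5 → s7 → s2 → s4 → s3 → s6 → s0 → s1 → s3 → s2 → s0 → s1 → s2 → s0 → s7 → s0 → s1 → s3 → s6 → s0 → s1 → s3

s3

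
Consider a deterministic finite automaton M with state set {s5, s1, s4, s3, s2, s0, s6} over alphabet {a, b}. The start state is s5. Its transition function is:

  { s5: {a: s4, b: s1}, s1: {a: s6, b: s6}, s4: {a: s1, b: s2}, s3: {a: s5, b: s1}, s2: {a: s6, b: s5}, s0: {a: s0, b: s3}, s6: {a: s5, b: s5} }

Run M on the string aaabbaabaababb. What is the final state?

Trace: s5 -a-> s4 -a-> s1 -a-> s6 -b-> s5 -b-> s1 -a-> s6 -a-> s5 -b-> s1 -a-> s6 -a-> s5 -b-> s1 -a-> s6 -b-> s5 -b-> s1

s1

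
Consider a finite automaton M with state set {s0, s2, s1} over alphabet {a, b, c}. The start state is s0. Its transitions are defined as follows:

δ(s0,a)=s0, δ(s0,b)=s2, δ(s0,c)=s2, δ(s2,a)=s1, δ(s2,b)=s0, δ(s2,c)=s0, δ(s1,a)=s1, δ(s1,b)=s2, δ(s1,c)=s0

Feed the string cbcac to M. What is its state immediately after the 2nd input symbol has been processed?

s0

start at s0
read 'c': s0 → s2
read 'b': s2 → s0
After 2 symbols: s0.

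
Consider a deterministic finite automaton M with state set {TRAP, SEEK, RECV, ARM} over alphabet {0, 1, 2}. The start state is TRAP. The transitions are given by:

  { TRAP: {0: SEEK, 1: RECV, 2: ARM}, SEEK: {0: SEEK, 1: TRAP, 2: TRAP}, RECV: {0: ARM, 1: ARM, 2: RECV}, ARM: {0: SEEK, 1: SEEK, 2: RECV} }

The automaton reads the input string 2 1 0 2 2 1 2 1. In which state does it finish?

TRAP → ARM → SEEK → SEEK → TRAP → ARM → SEEK → TRAP → RECV

RECV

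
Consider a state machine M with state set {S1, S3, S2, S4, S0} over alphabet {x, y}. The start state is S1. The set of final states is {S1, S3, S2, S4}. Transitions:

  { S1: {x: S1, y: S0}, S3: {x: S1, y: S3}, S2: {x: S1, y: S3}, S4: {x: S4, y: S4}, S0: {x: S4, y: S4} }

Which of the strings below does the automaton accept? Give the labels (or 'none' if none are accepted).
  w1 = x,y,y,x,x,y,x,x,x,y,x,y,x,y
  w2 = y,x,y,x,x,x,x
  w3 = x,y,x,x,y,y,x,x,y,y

w1, w2, w3

w1: Trace: S1 -x-> S1 -y-> S0 -y-> S4 -x-> S4 -x-> S4 -y-> S4 -x-> S4 -x-> S4 -x-> S4 -y-> S4 -x-> S4 -y-> S4 -x-> S4 -y-> S4  → end S4, accepted
w2: Trace: S1 -y-> S0 -x-> S4 -y-> S4 -x-> S4 -x-> S4 -x-> S4 -x-> S4  → end S4, accepted
w3: Trace: S1 -x-> S1 -y-> S0 -x-> S4 -x-> S4 -y-> S4 -y-> S4 -x-> S4 -x-> S4 -y-> S4 -y-> S4  → end S4, accepted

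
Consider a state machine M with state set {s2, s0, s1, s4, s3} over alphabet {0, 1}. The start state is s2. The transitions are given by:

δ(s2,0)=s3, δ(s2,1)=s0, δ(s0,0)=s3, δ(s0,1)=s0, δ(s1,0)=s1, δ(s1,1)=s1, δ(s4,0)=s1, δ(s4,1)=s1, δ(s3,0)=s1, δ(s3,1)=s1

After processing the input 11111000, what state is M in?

s1

Trace: s2 -1-> s0 -1-> s0 -1-> s0 -1-> s0 -1-> s0 -0-> s3 -0-> s1 -0-> s1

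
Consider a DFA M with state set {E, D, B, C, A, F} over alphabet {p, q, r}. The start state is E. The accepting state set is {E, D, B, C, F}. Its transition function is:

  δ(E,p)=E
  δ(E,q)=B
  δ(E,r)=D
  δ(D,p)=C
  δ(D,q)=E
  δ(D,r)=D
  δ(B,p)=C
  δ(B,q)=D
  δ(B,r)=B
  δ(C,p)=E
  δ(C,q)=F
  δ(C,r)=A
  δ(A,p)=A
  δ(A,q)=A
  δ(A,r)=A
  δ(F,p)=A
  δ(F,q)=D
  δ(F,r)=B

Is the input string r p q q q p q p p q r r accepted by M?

Trace: E -r-> D -p-> C -q-> F -q-> D -q-> E -p-> E -q-> B -p-> C -p-> E -q-> B -r-> B -r-> B
End state B is accepting.

Yes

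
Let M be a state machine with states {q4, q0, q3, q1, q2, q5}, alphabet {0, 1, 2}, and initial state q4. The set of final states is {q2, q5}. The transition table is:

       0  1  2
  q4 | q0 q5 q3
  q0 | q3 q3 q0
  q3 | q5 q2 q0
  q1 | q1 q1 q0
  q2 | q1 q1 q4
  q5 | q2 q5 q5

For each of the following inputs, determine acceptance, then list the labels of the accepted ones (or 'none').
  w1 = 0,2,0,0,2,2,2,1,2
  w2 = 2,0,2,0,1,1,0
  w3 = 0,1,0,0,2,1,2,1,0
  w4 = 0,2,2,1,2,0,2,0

w1: q4 → q0 → q0 → q3 → q5 → q5 → q5 → q5 → q5 → q5  → end q5, accepted
w2: q4 → q3 → q5 → q5 → q2 → q1 → q1 → q1  → end q1, rejected
w3: q4 → q0 → q3 → q5 → q2 → q4 → q5 → q5 → q5 → q2  → end q2, accepted
w4: q4 → q0 → q0 → q0 → q3 → q0 → q3 → q0 → q3  → end q3, rejected

w1, w3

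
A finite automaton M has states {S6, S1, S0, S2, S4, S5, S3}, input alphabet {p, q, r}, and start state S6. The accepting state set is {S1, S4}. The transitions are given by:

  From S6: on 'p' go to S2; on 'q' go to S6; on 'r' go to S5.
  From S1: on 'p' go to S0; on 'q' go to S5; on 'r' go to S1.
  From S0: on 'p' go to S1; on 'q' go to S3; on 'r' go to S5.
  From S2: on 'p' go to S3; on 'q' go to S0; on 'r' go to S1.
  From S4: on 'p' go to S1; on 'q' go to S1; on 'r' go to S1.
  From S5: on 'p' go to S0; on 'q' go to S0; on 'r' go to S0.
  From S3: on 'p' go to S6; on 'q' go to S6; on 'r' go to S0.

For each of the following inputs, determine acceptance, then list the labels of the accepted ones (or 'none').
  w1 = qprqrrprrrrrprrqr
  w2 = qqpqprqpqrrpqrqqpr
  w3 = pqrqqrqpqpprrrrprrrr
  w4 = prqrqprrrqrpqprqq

w2

w1: Trace: S6 -q-> S6 -p-> S2 -r-> S1 -q-> S5 -r-> S0 -r-> S5 -p-> S0 -r-> S5 -r-> S0 -r-> S5 -r-> S0 -r-> S5 -p-> S0 -r-> S5 -r-> S0 -q-> S3 -r-> S0  → end S0, rejected
w2: Trace: S6 -q-> S6 -q-> S6 -p-> S2 -q-> S0 -p-> S1 -r-> S1 -q-> S5 -p-> S0 -q-> S3 -r-> S0 -r-> S5 -p-> S0 -q-> S3 -r-> S0 -q-> S3 -q-> S6 -p-> S2 -r-> S1  → end S1, accepted
w3: Trace: S6 -p-> S2 -q-> S0 -r-> S5 -q-> S0 -q-> S3 -r-> S0 -q-> S3 -p-> S6 -q-> S6 -p-> S2 -p-> S3 -r-> S0 -r-> S5 -r-> S0 -r-> S5 -p-> S0 -r-> S5 -r-> S0 -r-> S5 -r-> S0  → end S0, rejected
w4: Trace: S6 -p-> S2 -r-> S1 -q-> S5 -r-> S0 -q-> S3 -p-> S6 -r-> S5 -r-> S0 -r-> S5 -q-> S0 -r-> S5 -p-> S0 -q-> S3 -p-> S6 -r-> S5 -q-> S0 -q-> S3  → end S3, rejected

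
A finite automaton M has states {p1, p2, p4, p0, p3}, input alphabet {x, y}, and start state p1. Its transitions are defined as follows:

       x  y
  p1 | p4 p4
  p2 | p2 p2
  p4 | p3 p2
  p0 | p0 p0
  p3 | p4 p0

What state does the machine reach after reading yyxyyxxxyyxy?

p1 → p4 → p2 → p2 → p2 → p2 → p2 → p2 → p2 → p2 → p2 → p2 → p2

p2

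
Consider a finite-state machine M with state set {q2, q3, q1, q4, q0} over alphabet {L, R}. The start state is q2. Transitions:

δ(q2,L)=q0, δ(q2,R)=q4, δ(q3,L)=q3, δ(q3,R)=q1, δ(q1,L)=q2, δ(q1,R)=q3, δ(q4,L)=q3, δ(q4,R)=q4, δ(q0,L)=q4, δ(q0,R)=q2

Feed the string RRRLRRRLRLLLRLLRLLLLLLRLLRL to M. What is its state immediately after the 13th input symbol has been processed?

start at q2
read 'R': q2 → q4
read 'R': q4 → q4
read 'R': q4 → q4
read 'L': q4 → q3
read 'R': q3 → q1
read 'R': q1 → q3
read 'R': q3 → q1
read 'L': q1 → q2
read 'R': q2 → q4
read 'L': q4 → q3
read 'L': q3 → q3
read 'L': q3 → q3
read 'R': q3 → q1
After 13 symbols: q1.

q1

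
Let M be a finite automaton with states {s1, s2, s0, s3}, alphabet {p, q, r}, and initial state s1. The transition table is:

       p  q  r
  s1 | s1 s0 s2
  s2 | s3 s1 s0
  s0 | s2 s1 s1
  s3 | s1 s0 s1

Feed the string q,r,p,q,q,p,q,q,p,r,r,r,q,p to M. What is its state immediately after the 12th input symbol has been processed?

s1

Trace: s1 -q-> s0 -r-> s1 -p-> s1 -q-> s0 -q-> s1 -p-> s1 -q-> s0 -q-> s1 -p-> s1 -r-> s2 -r-> s0 -r-> s1
After 12 symbols: s1.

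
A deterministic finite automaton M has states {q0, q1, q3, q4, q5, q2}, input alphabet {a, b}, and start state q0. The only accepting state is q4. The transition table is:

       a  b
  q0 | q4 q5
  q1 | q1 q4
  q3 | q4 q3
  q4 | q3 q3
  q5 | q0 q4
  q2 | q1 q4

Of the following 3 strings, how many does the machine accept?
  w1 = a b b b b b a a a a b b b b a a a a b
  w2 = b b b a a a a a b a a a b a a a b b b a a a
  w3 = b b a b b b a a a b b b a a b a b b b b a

2

w1: Trace: q0 -a-> q4 -b-> q3 -b-> q3 -b-> q3 -b-> q3 -b-> q3 -a-> q4 -a-> q3 -a-> q4 -a-> q3 -b-> q3 -b-> q3 -b-> q3 -b-> q3 -a-> q4 -a-> q3 -a-> q4 -a-> q3 -b-> q3  → end q3, rejected
w2: Trace: q0 -b-> q5 -b-> q4 -b-> q3 -a-> q4 -a-> q3 -a-> q4 -a-> q3 -a-> q4 -b-> q3 -a-> q4 -a-> q3 -a-> q4 -b-> q3 -a-> q4 -a-> q3 -a-> q4 -b-> q3 -b-> q3 -b-> q3 -a-> q4 -a-> q3 -a-> q4  → end q4, accepted
w3: Trace: q0 -b-> q5 -b-> q4 -a-> q3 -b-> q3 -b-> q3 -b-> q3 -a-> q4 -a-> q3 -a-> q4 -b-> q3 -b-> q3 -b-> q3 -a-> q4 -a-> q3 -b-> q3 -a-> q4 -b-> q3 -b-> q3 -b-> q3 -b-> q3 -a-> q4  → end q4, accepted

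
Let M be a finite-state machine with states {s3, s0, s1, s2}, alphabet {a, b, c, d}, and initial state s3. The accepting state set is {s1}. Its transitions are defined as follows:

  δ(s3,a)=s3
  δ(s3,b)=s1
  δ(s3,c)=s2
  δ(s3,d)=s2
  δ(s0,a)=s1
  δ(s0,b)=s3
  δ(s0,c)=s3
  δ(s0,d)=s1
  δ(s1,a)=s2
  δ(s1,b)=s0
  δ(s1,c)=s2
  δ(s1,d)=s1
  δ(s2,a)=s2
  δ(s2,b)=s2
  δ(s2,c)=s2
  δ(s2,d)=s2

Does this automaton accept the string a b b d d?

Trace: s3 -a-> s3 -b-> s1 -b-> s0 -d-> s1 -d-> s1
End state s1 is accepting.

Yes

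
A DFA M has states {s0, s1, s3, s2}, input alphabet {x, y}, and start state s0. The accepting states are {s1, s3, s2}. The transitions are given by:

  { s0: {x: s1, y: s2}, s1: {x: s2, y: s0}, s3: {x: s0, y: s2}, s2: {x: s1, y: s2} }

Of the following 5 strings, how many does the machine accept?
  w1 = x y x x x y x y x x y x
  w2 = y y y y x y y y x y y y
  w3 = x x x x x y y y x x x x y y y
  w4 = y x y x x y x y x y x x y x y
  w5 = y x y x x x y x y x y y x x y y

4

w1: s0 → s1 → s0 → s1 → s2 → s1 → s0 → s1 → s0 → s1 → s2 → s2 → s1  → end s1, accepted
w2: s0 → s2 → s2 → s2 → s2 → s1 → s0 → s2 → s2 → s1 → s0 → s2 → s2  → end s2, accepted
w3: s0 → s1 → s2 → s1 → s2 → s1 → s0 → s2 → s2 → s1 → s2 → s1 → s2 → s2 → s2 → s2  → end s2, accepted
w4: s0 → s2 → s1 → s0 → s1 → s2 → s2 → s1 → s0 → s1 → s0 → s1 → s2 → s2 → s1 → s0  → end s0, rejected
w5: s0 → s2 → s1 → s0 → s1 → s2 → s1 → s0 → s1 → s0 → s1 → s0 → s2 → s1 → s2 → s2 → s2  → end s2, accepted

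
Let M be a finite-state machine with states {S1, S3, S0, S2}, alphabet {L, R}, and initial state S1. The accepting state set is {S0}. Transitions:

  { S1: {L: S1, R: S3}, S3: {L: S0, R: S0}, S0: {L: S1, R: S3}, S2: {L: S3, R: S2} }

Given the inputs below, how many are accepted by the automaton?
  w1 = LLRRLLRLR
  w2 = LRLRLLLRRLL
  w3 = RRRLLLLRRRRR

w1: S1 → S1 → S1 → S3 → S0 → S1 → S1 → S3 → S0 → S3  → end S3, rejected
w2: S1 → S1 → S3 → S0 → S3 → S0 → S1 → S1 → S3 → S0 → S1 → S1  → end S1, rejected
w3: S1 → S3 → S0 → S3 → S0 → S1 → S1 → S1 → S3 → S0 → S3 → S0 → S3  → end S3, rejected

0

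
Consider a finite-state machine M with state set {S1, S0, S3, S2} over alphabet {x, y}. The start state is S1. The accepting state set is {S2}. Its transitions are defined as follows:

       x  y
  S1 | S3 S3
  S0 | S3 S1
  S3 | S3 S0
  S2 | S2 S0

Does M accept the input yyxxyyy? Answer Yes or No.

No

S1 → S3 → S0 → S3 → S3 → S0 → S1 → S3
End state S3 is not accepting.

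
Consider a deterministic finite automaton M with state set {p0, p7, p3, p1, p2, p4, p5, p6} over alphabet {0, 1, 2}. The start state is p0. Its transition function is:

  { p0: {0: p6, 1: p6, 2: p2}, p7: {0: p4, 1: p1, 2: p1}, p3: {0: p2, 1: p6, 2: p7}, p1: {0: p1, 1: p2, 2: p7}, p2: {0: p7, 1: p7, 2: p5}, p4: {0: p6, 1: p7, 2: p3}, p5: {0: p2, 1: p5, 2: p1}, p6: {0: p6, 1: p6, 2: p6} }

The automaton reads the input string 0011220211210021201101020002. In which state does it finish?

Trace: p0 -0-> p6 -0-> p6 -1-> p6 -1-> p6 -2-> p6 -2-> p6 -0-> p6 -2-> p6 -1-> p6 -1-> p6 -2-> p6 -1-> p6 -0-> p6 -0-> p6 -2-> p6 -1-> p6 -2-> p6 -0-> p6 -1-> p6 -1-> p6 -0-> p6 -1-> p6 -0-> p6 -2-> p6 -0-> p6 -0-> p6 -0-> p6 -2-> p6

p6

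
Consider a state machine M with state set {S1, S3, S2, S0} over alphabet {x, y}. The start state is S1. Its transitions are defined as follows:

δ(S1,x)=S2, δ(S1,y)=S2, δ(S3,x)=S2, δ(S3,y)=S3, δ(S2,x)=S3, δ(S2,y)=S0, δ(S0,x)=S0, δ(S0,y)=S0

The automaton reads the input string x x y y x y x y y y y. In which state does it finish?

start at S1
read 'x': S1 → S2
read 'x': S2 → S3
read 'y': S3 → S3
read 'y': S3 → S3
read 'x': S3 → S2
read 'y': S2 → S0
read 'x': S0 → S0
read 'y': S0 → S0
read 'y': S0 → S0
read 'y': S0 → S0
read 'y': S0 → S0

S0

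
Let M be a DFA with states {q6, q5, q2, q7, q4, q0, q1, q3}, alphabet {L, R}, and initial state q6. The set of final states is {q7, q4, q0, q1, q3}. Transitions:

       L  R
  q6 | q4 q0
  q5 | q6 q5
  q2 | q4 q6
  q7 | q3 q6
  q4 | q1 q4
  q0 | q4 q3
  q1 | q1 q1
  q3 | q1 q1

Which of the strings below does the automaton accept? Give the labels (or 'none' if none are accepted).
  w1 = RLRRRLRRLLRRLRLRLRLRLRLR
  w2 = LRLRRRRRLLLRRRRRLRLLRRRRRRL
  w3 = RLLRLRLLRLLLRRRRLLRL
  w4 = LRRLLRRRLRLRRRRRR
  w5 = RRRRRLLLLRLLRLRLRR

w1:
  start at q6
  read 'R': q6 → q0
  read 'L': q0 → q4
  read 'R': q4 → q4
  read 'R': q4 → q4
  read 'R': q4 → q4
  read 'L': q4 → q1
  read 'R': q1 → q1
  read 'R': q1 → q1
  read 'L': q1 → q1
  read 'L': q1 → q1
  read 'R': q1 → q1
  read 'R': q1 → q1
  read 'L': q1 → q1
  read 'R': q1 → q1
  read 'L': q1 → q1
  read 'R': q1 → q1
  read 'L': q1 → q1
  read 'R': q1 → q1
  read 'L': q1 → q1
  read 'R': q1 → q1
  read 'L': q1 → q1
  read 'R': q1 → q1
  read 'L': q1 → q1
  read 'R': q1 → q1
  end q1, accepted
w2:
  start at q6
  read 'L': q6 → q4
  read 'R': q4 → q4
  read 'L': q4 → q1
  read 'R': q1 → q1
  read 'R': q1 → q1
  read 'R': q1 → q1
  read 'R': q1 → q1
  read 'R': q1 → q1
  read 'L': q1 → q1
  read 'L': q1 → q1
  read 'L': q1 → q1
  read 'R': q1 → q1
  read 'R': q1 → q1
  read 'R': q1 → q1
  read 'R': q1 → q1
  read 'R': q1 → q1
  read 'L': q1 → q1
  read 'R': q1 → q1
  read 'L': q1 → q1
  read 'L': q1 → q1
  read 'R': q1 → q1
  read 'R': q1 → q1
  read 'R': q1 → q1
  read 'R': q1 → q1
  read 'R': q1 → q1
  read 'R': q1 → q1
  read 'L': q1 → q1
  end q1, accepted
w3:
  start at q6
  read 'R': q6 → q0
  read 'L': q0 → q4
  read 'L': q4 → q1
  read 'R': q1 → q1
  read 'L': q1 → q1
  read 'R': q1 → q1
  read 'L': q1 → q1
  read 'L': q1 → q1
  read 'R': q1 → q1
  read 'L': q1 → q1
  read 'L': q1 → q1
  read 'L': q1 → q1
  read 'R': q1 → q1
  read 'R': q1 → q1
  read 'R': q1 → q1
  read 'R': q1 → q1
  read 'L': q1 → q1
  read 'L': q1 → q1
  read 'R': q1 → q1
  read 'L': q1 → q1
  end q1, accepted
w4:
  start at q6
  read 'L': q6 → q4
  read 'R': q4 → q4
  read 'R': q4 → q4
  read 'L': q4 → q1
  read 'L': q1 → q1
  read 'R': q1 → q1
  read 'R': q1 → q1
  read 'R': q1 → q1
  read 'L': q1 → q1
  read 'R': q1 → q1
  read 'L': q1 → q1
  read 'R': q1 → q1
  read 'R': q1 → q1
  read 'R': q1 → q1
  read 'R': q1 → q1
  read 'R': q1 → q1
  read 'R': q1 → q1
  end q1, accepted
w5:
  start at q6
  read 'R': q6 → q0
  read 'R': q0 → q3
  read 'R': q3 → q1
  read 'R': q1 → q1
  read 'R': q1 → q1
  read 'L': q1 → q1
  read 'L': q1 → q1
  read 'L': q1 → q1
  read 'L': q1 → q1
  read 'R': q1 → q1
  read 'L': q1 → q1
  read 'L': q1 → q1
  read 'R': q1 → q1
  read 'L': q1 → q1
  read 'R': q1 → q1
  read 'L': q1 → q1
  read 'R': q1 → q1
  read 'R': q1 → q1
  end q1, accepted

w1, w2, w3, w4, w5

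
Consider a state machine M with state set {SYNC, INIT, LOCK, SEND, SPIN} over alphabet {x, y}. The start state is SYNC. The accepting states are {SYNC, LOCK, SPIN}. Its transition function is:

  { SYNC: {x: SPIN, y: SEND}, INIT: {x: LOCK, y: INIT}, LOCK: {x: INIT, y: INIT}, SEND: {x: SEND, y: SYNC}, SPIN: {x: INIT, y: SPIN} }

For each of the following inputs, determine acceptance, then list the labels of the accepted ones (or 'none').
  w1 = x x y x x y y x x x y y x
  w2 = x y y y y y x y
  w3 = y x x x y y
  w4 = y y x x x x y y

w1:
  start at SYNC
  read 'x': SYNC → SPIN
  read 'x': SPIN → INIT
  read 'y': INIT → INIT
  read 'x': INIT → LOCK
  read 'x': LOCK → INIT
  read 'y': INIT → INIT
  read 'y': INIT → INIT
  read 'x': INIT → LOCK
  read 'x': LOCK → INIT
  read 'x': INIT → LOCK
  read 'y': LOCK → INIT
  read 'y': INIT → INIT
  read 'x': INIT → LOCK
  end LOCK, accepted
w2:
  start at SYNC
  read 'x': SYNC → SPIN
  read 'y': SPIN → SPIN
  read 'y': SPIN → SPIN
  read 'y': SPIN → SPIN
  read 'y': SPIN → SPIN
  read 'y': SPIN → SPIN
  read 'x': SPIN → INIT
  read 'y': INIT → INIT
  end INIT, rejected
w3:
  start at SYNC
  read 'y': SYNC → SEND
  read 'x': SEND → SEND
  read 'x': SEND → SEND
  read 'x': SEND → SEND
  read 'y': SEND → SYNC
  read 'y': SYNC → SEND
  end SEND, rejected
w4:
  start at SYNC
  read 'y': SYNC → SEND
  read 'y': SEND → SYNC
  read 'x': SYNC → SPIN
  read 'x': SPIN → INIT
  read 'x': INIT → LOCK
  read 'x': LOCK → INIT
  read 'y': INIT → INIT
  read 'y': INIT → INIT
  end INIT, rejected

w1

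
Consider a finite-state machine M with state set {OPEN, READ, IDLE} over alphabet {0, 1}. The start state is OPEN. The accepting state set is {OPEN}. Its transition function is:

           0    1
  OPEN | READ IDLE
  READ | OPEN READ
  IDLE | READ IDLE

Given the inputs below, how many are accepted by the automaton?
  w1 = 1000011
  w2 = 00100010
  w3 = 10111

w1: Trace: OPEN -1-> IDLE -0-> READ -0-> OPEN -0-> READ -0-> OPEN -1-> IDLE -1-> IDLE  → end IDLE, rejected
w2: Trace: OPEN -0-> READ -0-> OPEN -1-> IDLE -0-> READ -0-> OPEN -0-> READ -1-> READ -0-> OPEN  → end OPEN, accepted
w3: Trace: OPEN -1-> IDLE -0-> READ -1-> READ -1-> READ -1-> READ  → end READ, rejected

1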